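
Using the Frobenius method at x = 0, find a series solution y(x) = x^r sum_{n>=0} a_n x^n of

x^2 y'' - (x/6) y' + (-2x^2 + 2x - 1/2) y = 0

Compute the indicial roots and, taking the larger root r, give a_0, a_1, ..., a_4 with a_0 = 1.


Write in Frobenius form y'' + (p(x)/x) y' + (q(x)/x^2) y = 0:
  p(x) = -1/6,  q(x) = -2x^2 + 2x - 1/2.
Indicial equation: r(r-1) + (-1/6) r + (-1/2) = 0 -> roots r_1 = 3/2, r_2 = -1/3.
Take r = r_1 = 3/2. Let y(x) = x^r sum_{n>=0} a_n x^n with a_0 = 1.
Substitute y = x^r sum a_n x^n and match x^{r+n}. The recurrence is
  D(n) a_n + 2 a_{n-1} - 2 a_{n-2} = 0,  where D(n) = (r+n)(r+n-1) + (-1/6)(r+n) + (-1/2).
  a_n = [-2 a_{n-1} + 2 a_{n-2}] / D(n).
Since the indicial polynomial factors as (r - r_1)(r - r_2), D(n) = (r_1 + n - r_1)(r_1 + n - r_2) = n(n + 11/6).
Evaluating step by step (a_0 = 1):
  n = 1: D(1) = 1(1 + 11/6) = 17/6; numerator = -2(1) = -2; a_1 = (-2)/(17/6) = -12/17
  n = 2: D(2) = 2(2 + 11/6) = 23/3; numerator = -2(-12/17) + 2(1) = 58/17; a_2 = (58/17)/(23/3) = 174/391
  n = 3: D(3) = 3(3 + 11/6) = 29/2; numerator = -2(174/391) + 2(-12/17) = -900/391; a_3 = (-900/391)/(29/2) = -1800/11339
  n = 4: D(4) = 4(4 + 11/6) = 70/3; numerator = -2(-1800/11339) + 2(174/391) = 13692/11339; a_4 = (13692/11339)/(70/3) = 2934/56695

r = 3/2; a_0 = 1; a_1 = -12/17; a_2 = 174/391; a_3 = -1800/11339; a_4 = 2934/56695


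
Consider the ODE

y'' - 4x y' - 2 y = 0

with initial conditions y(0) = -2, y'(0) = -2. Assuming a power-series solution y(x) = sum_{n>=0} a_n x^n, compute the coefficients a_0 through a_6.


Ansatz: y(x) = sum_{n>=0} a_n x^n, so y'(x) = sum_{n>=1} n a_n x^(n-1) and y''(x) = sum_{n>=2} n(n-1) a_n x^(n-2).
Substitute into P(x) y'' + Q(x) y' + R(x) y = 0 with P(x) = 1, Q(x) = -4x, R(x) = -2, and match powers of x.
Initial conditions: a_0 = -2, a_1 = -2.
Setting the coefficient of each power of x to zero and solving order by order (substituting the coefficients already found):
  x^0: 2 a_2 - 2 a_0 = 0  ->  2 a_2 = 2 a_0 = -4  ->  a_2 = -2
  x^1: 6 a_3 - 6 a_1 = 0  ->  6 a_3 = 6 a_1 = -12  ->  a_3 = -2
  x^2: 12 a_4 - 10 a_2 = 0  ->  12 a_4 = 10 a_2 = -20  ->  a_4 = -5/3
  x^3: 20 a_5 - 14 a_3 = 0  ->  20 a_5 = 14 a_3 = -28  ->  a_5 = -7/5
  x^4: 30 a_6 - 18 a_4 = 0  ->  30 a_6 = 18 a_4 = -30  ->  a_6 = -1
Truncated series: y(x) = -2 - 2 x - 2 x^2 - 2 x^3 - (5/3) x^4 - (7/5) x^5 - x^6 + O(x^7).

a_0 = -2; a_1 = -2; a_2 = -2; a_3 = -2; a_4 = -5/3; a_5 = -7/5; a_6 = -1


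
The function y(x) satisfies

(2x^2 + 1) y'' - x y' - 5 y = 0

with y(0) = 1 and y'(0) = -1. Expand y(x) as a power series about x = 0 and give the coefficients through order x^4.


Ansatz: y(x) = sum_{n>=0} a_n x^n, so y'(x) = sum_{n>=1} n a_n x^(n-1) and y''(x) = sum_{n>=2} n(n-1) a_n x^(n-2).
Substitute into P(x) y'' + Q(x) y' + R(x) y = 0 with P(x) = 2x^2 + 1, Q(x) = -x, R(x) = -5, and match powers of x.
Initial conditions: a_0 = 1, a_1 = -1.
Setting the coefficient of each power of x to zero and solving order by order (substituting the coefficients already found):
  x^0: 2 a_2 - 5 a_0 = 0  ->  2 a_2 = 5 a_0 = 5  ->  a_2 = 5/2
  x^1: 6 a_3 - 6 a_1 = 0  ->  6 a_3 = 6 a_1 = -6  ->  a_3 = -1
  x^2: 12 a_4 - 3 a_2 = 0  ->  12 a_4 = 3 a_2 = 15/2  ->  a_4 = 5/8
Truncated series: y(x) = 1 - x + (5/2) x^2 - x^3 + (5/8) x^4 + O(x^5).

a_0 = 1; a_1 = -1; a_2 = 5/2; a_3 = -1; a_4 = 5/8


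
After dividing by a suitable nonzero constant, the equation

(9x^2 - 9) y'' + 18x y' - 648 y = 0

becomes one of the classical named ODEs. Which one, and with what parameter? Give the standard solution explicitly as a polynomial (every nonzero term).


All three coefficients share the factor -9; dividing through by -9 gives  (1 - x^2) y'' - 2x y' + 72 y = 0.
This matches the Legendre equation (1 - x^2) y'' - 2x y' + n(n+1) y = 0 (note the -2x y' term) with n(n+1) = 72, so n = 8; the polynomial solution is P_8(x).
With y = sum_k a_k x^k, matching x^k gives (k+2)(k+1) a_{k+2} = [k(k+1) - n(n+1)] a_k = (k - 8)(k + 9) a_k. The right side vanishes at k = 8, so the series with the parity of 8 terminates at degree 8.
Standard normalization (P_n(1) = 1): leading coefficient (2n)!/(2^n (n!)^2) = 20922789888000/(256*1625702400) = 6435/128, so a_8 = 6435/128. Work downward with a_k = (k+1)(k+2) a_{k+2} / ((k - 8)(k + 9)):
  a_6 = (7)(8)(6435/128) / ((6 - 8)(6 + 9)) = (45045/16)/(-30) = -3003/32
  a_4 = (5)(6)(-3003/32) / ((4 - 8)(4 + 9)) = (-45045/16)/(-52) = 3465/64
  a_2 = (3)(4)(3465/64) / ((2 - 8)(2 + 9)) = (10395/16)/(-66) = -315/32
  a_0 = (1)(2)(-315/32) / ((0 - 8)(0 + 9)) = (-315/16)/(-72) = 35/128
Hence P_8(x) = 6435 x^8/128 - 3003 x^6/32 + 3465 x^4/64 - 315 x^2/32 + 35/128.

P_8(x); series = 6435 x^8/128 - 3003 x^6/32 + 3465 x^4/64 - 315 x^2/32 + 35/128


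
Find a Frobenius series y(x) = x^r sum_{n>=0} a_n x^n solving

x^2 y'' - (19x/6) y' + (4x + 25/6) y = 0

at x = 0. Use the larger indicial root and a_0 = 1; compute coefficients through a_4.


Write in Frobenius form y'' + (p(x)/x) y' + (q(x)/x^2) y = 0:
  p(x) = -19/6,  q(x) = 4x + 25/6.
Indicial equation: r(r-1) + (-19/6) r + (25/6) = 0 -> roots r_1 = 5/2, r_2 = 5/3.
Take r = r_1 = 5/2. Let y(x) = x^r sum_{n>=0} a_n x^n with a_0 = 1.
Substitute y = x^r sum a_n x^n and match x^{r+n}. The recurrence is
  D(n) a_n + 4 a_{n-1} = 0,  where D(n) = (r+n)(r+n-1) + (-19/6)(r+n) + (25/6).
  a_n = -4 / D(n) * a_{n-1}.
Since the indicial polynomial factors as (r - r_1)(r - r_2), D(n) = (r_1 + n - r_1)(r_1 + n - r_2) = n(n + 5/6).
Evaluating step by step (a_0 = 1):
  n = 1: D(1) = 1(1 + 5/6) = 11/6; numerator = -4(1) = -4; a_1 = (-4)/(11/6) = -24/11
  n = 2: D(2) = 2(2 + 5/6) = 17/3; numerator = -4(-24/11) = 96/11; a_2 = (96/11)/(17/3) = 288/187
  n = 3: D(3) = 3(3 + 5/6) = 23/2; numerator = -4(288/187) = -1152/187; a_3 = (-1152/187)/(23/2) = -2304/4301
  n = 4: D(4) = 4(4 + 5/6) = 58/3; numerator = -4(-2304/4301) = 9216/4301; a_4 = (9216/4301)/(58/3) = 13824/124729

r = 5/2; a_0 = 1; a_1 = -24/11; a_2 = 288/187; a_3 = -2304/4301; a_4 = 13824/124729


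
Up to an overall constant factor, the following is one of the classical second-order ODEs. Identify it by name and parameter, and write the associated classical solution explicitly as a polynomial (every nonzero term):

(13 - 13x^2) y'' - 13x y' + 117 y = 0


All three coefficients share the factor 13; dividing through by 13 gives  (1 - x^2) y'' - x y' + 9 y = 0.
This matches the Chebyshev equation (1 - x^2) y'' - x y' + n^2 y = 0 (note the -x y' term, not -2x y') with n^2 = 9, so n = 3; the polynomial solution is T_3(x).
With y = sum_k a_k x^k, matching x^k gives (k+2)(k+1) a_{k+2} = (k^2 - n^2) a_k = (k - 3)(k + 3) a_k. The right side vanishes at k = 3, so the series with the parity of 3 terminates at degree 3.
Standard normalization: leading coefficient of T_n is 2^(n-1), so a_3 = 2^2 = 4. Work downward with a_k = (k+1)(k+2) a_{k+2} / ((k - 3)(k + 3)):
  a_1 = (2)(3)(4) / ((1 - 3)(1 + 3)) = 24/(-8) = -3
Hence T_3(x) = 4 x^3 - 3 x.

T_3(x); series = 4 x^3 - 3 x


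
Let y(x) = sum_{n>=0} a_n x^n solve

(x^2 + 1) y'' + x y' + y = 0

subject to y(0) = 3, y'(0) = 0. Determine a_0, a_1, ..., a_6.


Ansatz: y(x) = sum_{n>=0} a_n x^n, so y'(x) = sum_{n>=1} n a_n x^(n-1) and y''(x) = sum_{n>=2} n(n-1) a_n x^(n-2).
Substitute into P(x) y'' + Q(x) y' + R(x) y = 0 with P(x) = x^2 + 1, Q(x) = x, R(x) = 1, and match powers of x.
Initial conditions: a_0 = 3, a_1 = 0.
Setting the coefficient of each power of x to zero and solving order by order (substituting the coefficients already found):
  x^0: 2 a_2 + a_0 = 0  ->  2 a_2 = -a_0 = -3  ->  a_2 = -3/2
  x^1: 6 a_3 + 2 a_1 = 0  ->  6 a_3 = -2 a_1 = 0  ->  a_3 = 0
  x^2: 12 a_4 + 5 a_2 = 0  ->  12 a_4 = -5 a_2 = 15/2  ->  a_4 = 5/8
  x^3: 20 a_5 + 10 a_3 = 0  ->  20 a_5 = -10 a_3 = 0  ->  a_5 = 0
  x^4: 30 a_6 + 17 a_4 = 0  ->  30 a_6 = -17 a_4 = -85/8  ->  a_6 = -17/48
Truncated series: y(x) = 3 - (3/2) x^2 + (5/8) x^4 - (17/48) x^6 + O(x^7).

a_0 = 3; a_1 = 0; a_2 = -3/2; a_3 = 0; a_4 = 5/8; a_5 = 0; a_6 = -17/48


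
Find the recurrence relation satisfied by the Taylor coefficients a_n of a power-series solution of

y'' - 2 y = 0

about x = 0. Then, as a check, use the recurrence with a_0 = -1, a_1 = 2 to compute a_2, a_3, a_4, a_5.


Substitute y = sum_n a_n x^n into y'' + (const) y = 0.
y''(x) = sum_{n>=0} (n+2)(n+1) a_{n+2} x^n.
The ODE becomes sum_n [(n+2)(n+1) a_{n+2} - 2 a_n] x^n = 0.
Setting each coefficient to zero gives the recurrence:
  (n+2)(n+1) a_{n+2} - 2 a_n = 0,
  a_{n+2} = 2 / ((n+1)(n+2)) a_n.

Check with a_0 = -1, a_1 = 2 (apply the recurrence for n = 0, 1, 2, 3): a_0 = -1, a_1 = 2, a_2 = -1, a_3 = 2/3, a_4 = -1/6, a_5 = 1/15.

a_{n+2} = 2/((n+1)(n+2)) * a_n; check: a_0 = -1, a_1 = 2, a_2 = -1, a_3 = 2/3, a_4 = -1/6, a_5 = 1/15


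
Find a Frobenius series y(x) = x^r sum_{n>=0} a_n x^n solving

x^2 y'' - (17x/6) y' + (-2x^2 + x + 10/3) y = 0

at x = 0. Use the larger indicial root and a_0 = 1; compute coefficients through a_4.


Write in Frobenius form y'' + (p(x)/x) y' + (q(x)/x^2) y = 0:
  p(x) = -17/6,  q(x) = -2x^2 + x + 10/3.
Indicial equation: r(r-1) + (-17/6) r + (10/3) = 0 -> roots r_1 = 5/2, r_2 = 4/3.
Take r = r_1 = 5/2. Let y(x) = x^r sum_{n>=0} a_n x^n with a_0 = 1.
Substitute y = x^r sum a_n x^n and match x^{r+n}. The recurrence is
  D(n) a_n + 1 a_{n-1} - 2 a_{n-2} = 0,  where D(n) = (r+n)(r+n-1) + (-17/6)(r+n) + (10/3).
  a_n = [-1 a_{n-1} + 2 a_{n-2}] / D(n).
Since the indicial polynomial factors as (r - r_1)(r - r_2), D(n) = (r_1 + n - r_1)(r_1 + n - r_2) = n(n + 7/6).
Evaluating step by step (a_0 = 1):
  n = 1: D(1) = 1(1 + 7/6) = 13/6; numerator = -1(1) = -1; a_1 = (-1)/(13/6) = -6/13
  n = 2: D(2) = 2(2 + 7/6) = 19/3; numerator = -1(-6/13) + 2(1) = 32/13; a_2 = (32/13)/(19/3) = 96/247
  n = 3: D(3) = 3(3 + 7/6) = 25/2; numerator = -1(96/247) + 2(-6/13) = -324/247; a_3 = (-324/247)/(25/2) = -648/6175
  n = 4: D(4) = 4(4 + 7/6) = 62/3; numerator = -1(-648/6175) + 2(96/247) = 5448/6175; a_4 = (5448/6175)/(62/3) = 8172/191425

r = 5/2; a_0 = 1; a_1 = -6/13; a_2 = 96/247; a_3 = -648/6175; a_4 = 8172/191425


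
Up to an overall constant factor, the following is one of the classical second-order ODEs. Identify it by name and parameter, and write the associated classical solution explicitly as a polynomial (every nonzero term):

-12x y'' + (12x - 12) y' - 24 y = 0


All three coefficients share the factor -12; dividing through by -12 gives  x y'' + (1 - x) y' + 2 y = 0.
This matches the Laguerre equation x y'' + (1 - x) y' + n y = 0 with n = 2; the polynomial solution is L_2(x).
With y = sum_k a_k x^k, matching x^k gives (k+1)k a_{k+1} + (k+1) a_{k+1} - k a_k + n a_k = 0, i.e. (k+1)^2 a_{k+1} = (k - n) a_k = (k - 2) a_k. The right side vanishes at k = 2, so the series terminates at degree 2.
Standard normalization L_n(0) = 1 gives a_0 = 1. Work upward with a_{k+1} = (k - 2) a_k / (k+1)^2:
  a_1 = (0 - 2)(1) / 1^2 = -2/1 = -2
  a_2 = (1 - 2)(-2) / 2^2 = 2/4 = 1/2
Hence L_2(x) = x^2/2 - 2 x + 1.

L_2(x); series = x^2/2 - 2 x + 1


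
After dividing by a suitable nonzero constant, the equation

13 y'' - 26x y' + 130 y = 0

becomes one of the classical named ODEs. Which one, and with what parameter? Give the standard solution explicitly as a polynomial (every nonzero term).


All three coefficients share the factor 13; dividing through by 13 gives  y'' - 2x y' + 10 y = 0.
This matches the Hermite equation y'' - 2x y' + 2n y = 0 with 2n = 10, so n = 5; the polynomial solution is H_5(x).
With y = sum_k a_k x^k, matching x^k gives (k+2)(k+1) a_{k+2} = 2(k - n) a_k = 2(k - 5) a_k. The right side vanishes at k = 5, so the series with the parity of 5 terminates at degree 5.
Standard normalization: leading coefficient of H_n is 2^n, so a_5 = 2^5 = 32. Work downward with a_k = (k+1)(k+2) a_{k+2} / (2(k - n)):
  a_3 = (4)(5)(32) / (2(3 - 5)) = 640/(-4) = -160
  a_1 = (2)(3)(-160) / (2(1 - 5)) = -960/(-8) = 120
Hence H_5(x) = 32 x^5 - 160 x^3 + 120 x.

H_5(x); series = 32 x^5 - 160 x^3 + 120 x


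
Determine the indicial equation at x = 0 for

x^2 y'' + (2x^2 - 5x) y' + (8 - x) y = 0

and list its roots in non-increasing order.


Divide by x^2 to reach normal form y'' + P_1(x) y' + P_2(x) y = 0 with P_1(x) = 2 - 5/x and P_2(x) = -1/x + 8/x^2.
x = 0 is a singular point because the y'-coefficient 2 - 5/x has a pole at x = 0 and the y-coefficient -1/x + 8/x^2 has a pole at x = 0.
It is a regular singular point because x P_1(x) = p(x) = 2x - 5 and x^2 P_2(x) = q(x) = 8 - x are polynomials, hence analytic at x = 0.
p(0) = -5,  q(0) = 8.
Indicial equation: r(r-1) + p(0) r + q(0) = 0, i.e. r^2 + (p(0) - 1) r + q(0) = 0, i.e. r^2 - 6 r + 8 = 0.
Discriminant: (-6)^2 - 4(8) = 4, so r = (6 ± 2)/2.
Solving: r_1 = 4, r_2 = 2.

indicial: r^2 - 6 r + 8 = 0; roots r_1 = 4, r_2 = 2


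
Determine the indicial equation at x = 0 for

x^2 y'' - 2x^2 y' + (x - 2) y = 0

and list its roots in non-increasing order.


Divide by x^2 to reach normal form y'' + P_1(x) y' + P_2(x) y = 0 with P_1(x) = -2 and P_2(x) = 1/x - 2/x^2.
x = 0 is a singular point because the y-coefficient 1/x - 2/x^2 has a pole at x = 0.
It is a regular singular point because x P_1(x) = p(x) = -2x and x^2 P_2(x) = q(x) = x - 2 are polynomials, hence analytic at x = 0.
p(0) = 0,  q(0) = -2.
Indicial equation: r(r-1) + p(0) r + q(0) = 0, i.e. r^2 + (p(0) - 1) r + q(0) = 0, i.e. r^2 - 1 r - 2 = 0.
Discriminant: (-1)^2 - 4(-2) = 9, so r = (1 ± 3)/2.
Solving: r_1 = 2, r_2 = -1.

indicial: r^2 - 1 r - 2 = 0; roots r_1 = 2, r_2 = -1


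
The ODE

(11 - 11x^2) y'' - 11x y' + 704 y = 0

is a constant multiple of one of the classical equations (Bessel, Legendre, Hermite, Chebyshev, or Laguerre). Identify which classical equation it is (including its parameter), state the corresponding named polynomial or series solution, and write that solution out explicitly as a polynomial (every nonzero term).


All three coefficients share the factor 11; dividing through by 11 gives  (1 - x^2) y'' - x y' + 64 y = 0.
This matches the Chebyshev equation (1 - x^2) y'' - x y' + n^2 y = 0 (note the -x y' term, not -2x y') with n^2 = 64, so n = 8; the polynomial solution is T_8(x).
With y = sum_k a_k x^k, matching x^k gives (k+2)(k+1) a_{k+2} = (k^2 - n^2) a_k = (k - 8)(k + 8) a_k. The right side vanishes at k = 8, so the series with the parity of 8 terminates at degree 8.
Standard normalization: leading coefficient of T_n is 2^(n-1), so a_8 = 2^7 = 128. Work downward with a_k = (k+1)(k+2) a_{k+2} / ((k - 8)(k + 8)):
  a_6 = (7)(8)(128) / ((6 - 8)(6 + 8)) = 7168/(-28) = -256
  a_4 = (5)(6)(-256) / ((4 - 8)(4 + 8)) = -7680/(-48) = 160
  a_2 = (3)(4)(160) / ((2 - 8)(2 + 8)) = 1920/(-60) = -32
  a_0 = (1)(2)(-32) / ((0 - 8)(0 + 8)) = -64/(-64) = 1
Hence T_8(x) = 128 x^8 - 256 x^6 + 160 x^4 - 32 x^2 + 1.

T_8(x); series = 128 x^8 - 256 x^6 + 160 x^4 - 32 x^2 + 1


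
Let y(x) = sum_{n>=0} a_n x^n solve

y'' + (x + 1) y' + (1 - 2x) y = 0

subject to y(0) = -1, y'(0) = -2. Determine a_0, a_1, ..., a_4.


Ansatz: y(x) = sum_{n>=0} a_n x^n, so y'(x) = sum_{n>=1} n a_n x^(n-1) and y''(x) = sum_{n>=2} n(n-1) a_n x^(n-2).
Substitute into P(x) y'' + Q(x) y' + R(x) y = 0 with P(x) = 1, Q(x) = x + 1, R(x) = 1 - 2x, and match powers of x.
Initial conditions: a_0 = -1, a_1 = -2.
Setting the coefficient of each power of x to zero and solving order by order (substituting the coefficients already found):
  x^0: 2 a_2 + a_1 + a_0 = 0  ->  2 a_2 = -a_1 - a_0 = 3  ->  a_2 = 3/2
  x^1: 6 a_3 + 2 a_2 + 2 a_1 - 2 a_0 = 0  ->  6 a_3 = -2 a_2 - 2 a_1 + 2 a_0 = -1  ->  a_3 = -1/6
  x^2: 12 a_4 + 3 a_3 + 3 a_2 - 2 a_1 = 0  ->  12 a_4 = -3 a_3 - 3 a_2 + 2 a_1 = -8  ->  a_4 = -2/3
Truncated series: y(x) = -1 - 2 x + (3/2) x^2 - (1/6) x^3 - (2/3) x^4 + O(x^5).

a_0 = -1; a_1 = -2; a_2 = 3/2; a_3 = -1/6; a_4 = -2/3


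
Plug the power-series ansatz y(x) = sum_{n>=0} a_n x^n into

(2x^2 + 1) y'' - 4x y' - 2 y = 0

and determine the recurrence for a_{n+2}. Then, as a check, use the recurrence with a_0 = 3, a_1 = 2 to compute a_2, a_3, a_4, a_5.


Substitute y = sum_n a_n x^n.
(1 + 2 x^2) y'' contributes (n+2)(n+1) a_{n+2} + 2 n(n-1) a_n at x^n.
-4 x y'(x) contributes -4 n a_n at x^n.
-2 y(x) contributes -2 a_n at x^n.
Matching x^n: (n+2)(n+1) a_{n+2} + (2 n(n-1) - 4 n - 2) a_n = 0.
Thus a_{n+2} = (-2 n(n-1) + 4 n + 2) / ((n+1)(n+2)) * a_n.

Check with a_0 = 3, a_1 = 2 (apply the recurrence for n = 0, 1, 2, 3): a_0 = 3, a_1 = 2, a_2 = 3, a_3 = 2, a_4 = 3/2, a_5 = 1/5.

a_(n+2) = (-2 n(n-1) + 4 n + 2) / ((n+1)(n+2)) * a_n; check: a_0 = 3, a_1 = 2, a_2 = 3, a_3 = 2, a_4 = 3/2, a_5 = 1/5


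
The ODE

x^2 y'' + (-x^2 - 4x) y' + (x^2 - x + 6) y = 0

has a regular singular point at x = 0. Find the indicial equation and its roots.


Divide by x^2 to reach normal form y'' + P_1(x) y' + P_2(x) y = 0 with P_1(x) = -1 - 4/x and P_2(x) = 1 - 1/x + 6/x^2.
x = 0 is a singular point because the y'-coefficient -1 - 4/x has a pole at x = 0 and the y-coefficient 1 - 1/x + 6/x^2 has a pole at x = 0.
It is a regular singular point because x P_1(x) = p(x) = -x - 4 and x^2 P_2(x) = q(x) = x^2 - x + 6 are polynomials, hence analytic at x = 0.
p(0) = -4,  q(0) = 6.
Indicial equation: r(r-1) + p(0) r + q(0) = 0, i.e. r^2 + (p(0) - 1) r + q(0) = 0, i.e. r^2 - 5 r + 6 = 0.
Discriminant: (-5)^2 - 4(6) = 1, so r = (5 ± 1)/2.
Solving: r_1 = 3, r_2 = 2.

indicial: r^2 - 5 r + 6 = 0; roots r_1 = 3, r_2 = 2


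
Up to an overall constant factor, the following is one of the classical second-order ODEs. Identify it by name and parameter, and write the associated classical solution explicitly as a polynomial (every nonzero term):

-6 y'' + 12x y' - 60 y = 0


All three coefficients share the factor -6; dividing through by -6 gives  y'' - 2x y' + 10 y = 0.
This matches the Hermite equation y'' - 2x y' + 2n y = 0 with 2n = 10, so n = 5; the polynomial solution is H_5(x).
With y = sum_k a_k x^k, matching x^k gives (k+2)(k+1) a_{k+2} = 2(k - n) a_k = 2(k - 5) a_k. The right side vanishes at k = 5, so the series with the parity of 5 terminates at degree 5.
Standard normalization: leading coefficient of H_n is 2^n, so a_5 = 2^5 = 32. Work downward with a_k = (k+1)(k+2) a_{k+2} / (2(k - n)):
  a_3 = (4)(5)(32) / (2(3 - 5)) = 640/(-4) = -160
  a_1 = (2)(3)(-160) / (2(1 - 5)) = -960/(-8) = 120
Hence H_5(x) = 32 x^5 - 160 x^3 + 120 x.

H_5(x); series = 32 x^5 - 160 x^3 + 120 x


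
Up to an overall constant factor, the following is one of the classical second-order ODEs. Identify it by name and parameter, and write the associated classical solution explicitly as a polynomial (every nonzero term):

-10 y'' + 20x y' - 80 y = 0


All three coefficients share the factor -10; dividing through by -10 gives  y'' - 2x y' + 8 y = 0.
This matches the Hermite equation y'' - 2x y' + 2n y = 0 with 2n = 8, so n = 4; the polynomial solution is H_4(x).
With y = sum_k a_k x^k, matching x^k gives (k+2)(k+1) a_{k+2} = 2(k - n) a_k = 2(k - 4) a_k. The right side vanishes at k = 4, so the series with the parity of 4 terminates at degree 4.
Standard normalization: leading coefficient of H_n is 2^n, so a_4 = 2^4 = 16. Work downward with a_k = (k+1)(k+2) a_{k+2} / (2(k - n)):
  a_2 = (3)(4)(16) / (2(2 - 4)) = 192/(-4) = -48
  a_0 = (1)(2)(-48) / (2(0 - 4)) = -96/(-8) = 12
Hence H_4(x) = 16 x^4 - 48 x^2 + 12.

H_4(x); series = 16 x^4 - 48 x^2 + 12


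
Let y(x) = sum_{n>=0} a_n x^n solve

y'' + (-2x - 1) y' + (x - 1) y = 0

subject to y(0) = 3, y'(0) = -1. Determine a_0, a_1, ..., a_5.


Ansatz: y(x) = sum_{n>=0} a_n x^n, so y'(x) = sum_{n>=1} n a_n x^(n-1) and y''(x) = sum_{n>=2} n(n-1) a_n x^(n-2).
Substitute into P(x) y'' + Q(x) y' + R(x) y = 0 with P(x) = 1, Q(x) = -2x - 1, R(x) = x - 1, and match powers of x.
Initial conditions: a_0 = 3, a_1 = -1.
Setting the coefficient of each power of x to zero and solving order by order (substituting the coefficients already found):
  x^0: 2 a_2 - a_1 - a_0 = 0  ->  2 a_2 = a_1 + a_0 = 2  ->  a_2 = 1
  x^1: 6 a_3 - 2 a_2 - 3 a_1 + a_0 = 0  ->  6 a_3 = 2 a_2 + 3 a_1 - a_0 = -4  ->  a_3 = -2/3
  x^2: 12 a_4 - 3 a_3 - 5 a_2 + a_1 = 0  ->  12 a_4 = 3 a_3 + 5 a_2 - a_1 = 4  ->  a_4 = 1/3
  x^3: 20 a_5 - 4 a_4 - 7 a_3 + a_2 = 0  ->  20 a_5 = 4 a_4 + 7 a_3 - a_2 = -13/3  ->  a_5 = -13/60
Truncated series: y(x) = 3 - x + x^2 - (2/3) x^3 + (1/3) x^4 - (13/60) x^5 + O(x^6).

a_0 = 3; a_1 = -1; a_2 = 1; a_3 = -2/3; a_4 = 1/3; a_5 = -13/60


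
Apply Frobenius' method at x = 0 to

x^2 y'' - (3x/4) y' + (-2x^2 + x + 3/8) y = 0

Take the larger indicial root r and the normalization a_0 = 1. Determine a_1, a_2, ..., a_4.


Write in Frobenius form y'' + (p(x)/x) y' + (q(x)/x^2) y = 0:
  p(x) = -3/4,  q(x) = -2x^2 + x + 3/8.
Indicial equation: r(r-1) + (-3/4) r + (3/8) = 0 -> roots r_1 = 3/2, r_2 = 1/4.
Take r = r_1 = 3/2. Let y(x) = x^r sum_{n>=0} a_n x^n with a_0 = 1.
Substitute y = x^r sum a_n x^n and match x^{r+n}. The recurrence is
  D(n) a_n + 1 a_{n-1} - 2 a_{n-2} = 0,  where D(n) = (r+n)(r+n-1) + (-3/4)(r+n) + (3/8).
  a_n = [-1 a_{n-1} + 2 a_{n-2}] / D(n).
Since the indicial polynomial factors as (r - r_1)(r - r_2), D(n) = (r_1 + n - r_1)(r_1 + n - r_2) = n(n + 5/4).
Evaluating step by step (a_0 = 1):
  n = 1: D(1) = 1(1 + 5/4) = 9/4; numerator = -1(1) = -1; a_1 = (-1)/(9/4) = -4/9
  n = 2: D(2) = 2(2 + 5/4) = 13/2; numerator = -1(-4/9) + 2(1) = 22/9; a_2 = (22/9)/(13/2) = 44/117
  n = 3: D(3) = 3(3 + 5/4) = 51/4; numerator = -1(44/117) + 2(-4/9) = -148/117; a_3 = (-148/117)/(51/4) = -592/5967
  n = 4: D(4) = 4(4 + 5/4) = 21; numerator = -1(-592/5967) + 2(44/117) = 5080/5967; a_4 = (5080/5967)/(21) = 5080/125307

r = 3/2; a_0 = 1; a_1 = -4/9; a_2 = 44/117; a_3 = -592/5967; a_4 = 5080/125307


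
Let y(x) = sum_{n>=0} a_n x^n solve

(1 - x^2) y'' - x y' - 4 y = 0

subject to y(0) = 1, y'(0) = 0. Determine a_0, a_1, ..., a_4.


Ansatz: y(x) = sum_{n>=0} a_n x^n, so y'(x) = sum_{n>=1} n a_n x^(n-1) and y''(x) = sum_{n>=2} n(n-1) a_n x^(n-2).
Substitute into P(x) y'' + Q(x) y' + R(x) y = 0 with P(x) = 1 - x^2, Q(x) = -x, R(x) = -4, and match powers of x.
Initial conditions: a_0 = 1, a_1 = 0.
Setting the coefficient of each power of x to zero and solving order by order (substituting the coefficients already found):
  x^0: 2 a_2 - 4 a_0 = 0  ->  2 a_2 = 4 a_0 = 4  ->  a_2 = 2
  x^1: 6 a_3 - 5 a_1 = 0  ->  6 a_3 = 5 a_1 = 0  ->  a_3 = 0
  x^2: 12 a_4 - 8 a_2 = 0  ->  12 a_4 = 8 a_2 = 16  ->  a_4 = 4/3
Truncated series: y(x) = 1 + 2 x^2 + (4/3) x^4 + O(x^5).

a_0 = 1; a_1 = 0; a_2 = 2; a_3 = 0; a_4 = 4/3


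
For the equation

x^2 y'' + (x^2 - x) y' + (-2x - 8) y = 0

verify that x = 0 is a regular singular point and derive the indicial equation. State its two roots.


Divide by x^2 to reach normal form y'' + P_1(x) y' + P_2(x) y = 0 with P_1(x) = 1 - 1/x and P_2(x) = -2/x - 8/x^2.
x = 0 is a singular point because the y'-coefficient 1 - 1/x has a pole at x = 0 and the y-coefficient -2/x - 8/x^2 has a pole at x = 0.
It is a regular singular point because x P_1(x) = p(x) = x - 1 and x^2 P_2(x) = q(x) = -2x - 8 are polynomials, hence analytic at x = 0.
p(0) = -1,  q(0) = -8.
Indicial equation: r(r-1) + p(0) r + q(0) = 0, i.e. r^2 + (p(0) - 1) r + q(0) = 0, i.e. r^2 - 2 r - 8 = 0.
Discriminant: (-2)^2 - 4(-8) = 36, so r = (2 ± 6)/2.
Solving: r_1 = 4, r_2 = -2.

indicial: r^2 - 2 r - 8 = 0; roots r_1 = 4, r_2 = -2


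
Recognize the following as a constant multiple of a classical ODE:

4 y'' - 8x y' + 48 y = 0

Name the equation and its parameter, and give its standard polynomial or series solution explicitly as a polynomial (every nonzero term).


All three coefficients share the factor 4; dividing through by 4 gives  y'' - 2x y' + 12 y = 0.
This matches the Hermite equation y'' - 2x y' + 2n y = 0 with 2n = 12, so n = 6; the polynomial solution is H_6(x).
With y = sum_k a_k x^k, matching x^k gives (k+2)(k+1) a_{k+2} = 2(k - n) a_k = 2(k - 6) a_k. The right side vanishes at k = 6, so the series with the parity of 6 terminates at degree 6.
Standard normalization: leading coefficient of H_n is 2^n, so a_6 = 2^6 = 64. Work downward with a_k = (k+1)(k+2) a_{k+2} / (2(k - n)):
  a_4 = (5)(6)(64) / (2(4 - 6)) = 1920/(-4) = -480
  a_2 = (3)(4)(-480) / (2(2 - 6)) = -5760/(-8) = 720
  a_0 = (1)(2)(720) / (2(0 - 6)) = 1440/(-12) = -120
Hence H_6(x) = 64 x^6 - 480 x^4 + 720 x^2 - 120.

H_6(x); series = 64 x^6 - 480 x^4 + 720 x^2 - 120


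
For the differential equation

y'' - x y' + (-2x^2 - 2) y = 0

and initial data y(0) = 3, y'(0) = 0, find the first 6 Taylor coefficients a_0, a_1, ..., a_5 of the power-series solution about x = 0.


Ansatz: y(x) = sum_{n>=0} a_n x^n, so y'(x) = sum_{n>=1} n a_n x^(n-1) and y''(x) = sum_{n>=2} n(n-1) a_n x^(n-2).
Substitute into P(x) y'' + Q(x) y' + R(x) y = 0 with P(x) = 1, Q(x) = -x, R(x) = -2x^2 - 2, and match powers of x.
Initial conditions: a_0 = 3, a_1 = 0.
Setting the coefficient of each power of x to zero and solving order by order (substituting the coefficients already found):
  x^0: 2 a_2 - 2 a_0 = 0  ->  2 a_2 = 2 a_0 = 6  ->  a_2 = 3
  x^1: 6 a_3 - 3 a_1 = 0  ->  6 a_3 = 3 a_1 = 0  ->  a_3 = 0
  x^2: 12 a_4 - 4 a_2 - 2 a_0 = 0  ->  12 a_4 = 4 a_2 + 2 a_0 = 18  ->  a_4 = 3/2
  x^3: 20 a_5 - 5 a_3 - 2 a_1 = 0  ->  20 a_5 = 5 a_3 + 2 a_1 = 0  ->  a_5 = 0
Truncated series: y(x) = 3 + 3 x^2 + (3/2) x^4 + O(x^6).

a_0 = 3; a_1 = 0; a_2 = 3; a_3 = 0; a_4 = 3/2; a_5 = 0


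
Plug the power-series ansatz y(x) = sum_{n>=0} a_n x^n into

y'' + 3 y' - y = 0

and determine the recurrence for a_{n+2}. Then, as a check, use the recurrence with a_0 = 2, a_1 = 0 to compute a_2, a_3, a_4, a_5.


Substitute y = sum_n a_n x^n.
y''(x) has coefficient (n+2)(n+1) a_{n+2} at x^n;
3 y'(x) has coefficient 3 (n+1) a_{n+1} at x^n;
-y(x) has coefficient -1 a_n at x^n.
Matching x^n: (n+2)(n+1) a_{n+2} + 3 (n+1) a_{n+1} - 1 a_n = 0.
Thus a_{n+2} = [-3 (n+1) a_{n+1} + 1 a_n] / ((n+1)(n+2)).

Check with a_0 = 2, a_1 = 0 (apply the recurrence for n = 0, 1, 2, 3): a_0 = 2, a_1 = 0, a_2 = 1, a_3 = -1, a_4 = 5/6, a_5 = -11/20.

a_(n+2) = [-3 (n+1) a_(n+1) + 1 a_n] / ((n+1)(n+2)); check: a_0 = 2, a_1 = 0, a_2 = 1, a_3 = -1, a_4 = 5/6, a_5 = -11/20


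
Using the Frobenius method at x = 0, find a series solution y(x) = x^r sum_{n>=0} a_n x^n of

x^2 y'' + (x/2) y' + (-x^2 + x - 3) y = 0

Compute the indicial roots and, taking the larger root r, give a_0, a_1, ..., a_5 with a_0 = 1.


Write in Frobenius form y'' + (p(x)/x) y' + (q(x)/x^2) y = 0:
  p(x) = 1/2,  q(x) = -x^2 + x - 3.
Indicial equation: r(r-1) + (1/2) r + (-3) = 0 -> roots r_1 = 2, r_2 = -3/2.
Take r = r_1 = 2. Let y(x) = x^r sum_{n>=0} a_n x^n with a_0 = 1.
Substitute y = x^r sum a_n x^n and match x^{r+n}. The recurrence is
  D(n) a_n + 1 a_{n-1} - 1 a_{n-2} = 0,  where D(n) = (r+n)(r+n-1) + (1/2)(r+n) + (-3).
  a_n = [-1 a_{n-1} + 1 a_{n-2}] / D(n).
Since the indicial polynomial factors as (r - r_1)(r - r_2), D(n) = (r_1 + n - r_1)(r_1 + n - r_2) = n(n + 7/2).
Evaluating step by step (a_0 = 1):
  n = 1: D(1) = 1(1 + 7/2) = 9/2; numerator = -1(1) = -1; a_1 = (-1)/(9/2) = -2/9
  n = 2: D(2) = 2(2 + 7/2) = 11; numerator = -1(-2/9) + 1(1) = 11/9; a_2 = (11/9)/(11) = 1/9
  n = 3: D(3) = 3(3 + 7/2) = 39/2; numerator = -1(1/9) + 1(-2/9) = -1/3; a_3 = (-1/3)/(39/2) = -2/117
  n = 4: D(4) = 4(4 + 7/2) = 30; numerator = -1(-2/117) + 1(1/9) = 5/39; a_4 = (5/39)/(30) = 1/234
  n = 5: D(5) = 5(5 + 7/2) = 85/2; numerator = -1(1/234) + 1(-2/117) = -5/234; a_5 = (-5/234)/(85/2) = -1/1989

r = 2; a_0 = 1; a_1 = -2/9; a_2 = 1/9; a_3 = -2/117; a_4 = 1/234; a_5 = -1/1989


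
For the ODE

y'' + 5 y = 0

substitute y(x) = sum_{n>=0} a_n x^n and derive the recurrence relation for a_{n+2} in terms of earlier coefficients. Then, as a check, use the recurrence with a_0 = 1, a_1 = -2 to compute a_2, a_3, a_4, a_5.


Substitute y = sum_n a_n x^n into y'' + (const) y = 0.
y''(x) = sum_{n>=0} (n+2)(n+1) a_{n+2} x^n.
The ODE becomes sum_n [(n+2)(n+1) a_{n+2} + 5 a_n] x^n = 0.
Setting each coefficient to zero gives the recurrence:
  (n+2)(n+1) a_{n+2} + 5 a_n = 0,
  a_{n+2} = -5 / ((n+1)(n+2)) a_n.

Check with a_0 = 1, a_1 = -2 (apply the recurrence for n = 0, 1, 2, 3): a_0 = 1, a_1 = -2, a_2 = -5/2, a_3 = 5/3, a_4 = 25/24, a_5 = -5/12.

a_{n+2} = -5/((n+1)(n+2)) * a_n; check: a_0 = 1, a_1 = -2, a_2 = -5/2, a_3 = 5/3, a_4 = 25/24, a_5 = -5/12


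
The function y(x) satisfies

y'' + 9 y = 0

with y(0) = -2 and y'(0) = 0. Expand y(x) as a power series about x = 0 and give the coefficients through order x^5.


Ansatz: y(x) = sum_{n>=0} a_n x^n, so y'(x) = sum_{n>=1} n a_n x^(n-1) and y''(x) = sum_{n>=2} n(n-1) a_n x^(n-2).
Substitute into P(x) y'' + Q(x) y' + R(x) y = 0 with P(x) = 1, Q(x) = 0, R(x) = 9, and match powers of x.
Initial conditions: a_0 = -2, a_1 = 0.
Setting the coefficient of each power of x to zero and solving order by order (substituting the coefficients already found):
  x^0: 2 a_2 + 9 a_0 = 0  ->  2 a_2 = -9 a_0 = 18  ->  a_2 = 9
  x^1: 6 a_3 + 9 a_1 = 0  ->  6 a_3 = -9 a_1 = 0  ->  a_3 = 0
  x^2: 12 a_4 + 9 a_2 = 0  ->  12 a_4 = -9 a_2 = -81  ->  a_4 = -27/4
  x^3: 20 a_5 + 9 a_3 = 0  ->  20 a_5 = -9 a_3 = 0  ->  a_5 = 0
Truncated series: y(x) = -2 + 9 x^2 - (27/4) x^4 + O(x^6).

a_0 = -2; a_1 = 0; a_2 = 9; a_3 = 0; a_4 = -27/4; a_5 = 0


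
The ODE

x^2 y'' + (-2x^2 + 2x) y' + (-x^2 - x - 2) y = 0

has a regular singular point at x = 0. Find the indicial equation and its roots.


Divide by x^2 to reach normal form y'' + P_1(x) y' + P_2(x) y = 0 with P_1(x) = -2 + 2/x and P_2(x) = -1 - 1/x - 2/x^2.
x = 0 is a singular point because the y'-coefficient -2 + 2/x has a pole at x = 0 and the y-coefficient -1 - 1/x - 2/x^2 has a pole at x = 0.
It is a regular singular point because x P_1(x) = p(x) = 2 - 2x and x^2 P_2(x) = q(x) = -x^2 - x - 2 are polynomials, hence analytic at x = 0.
p(0) = 2,  q(0) = -2.
Indicial equation: r(r-1) + p(0) r + q(0) = 0, i.e. r^2 + (p(0) - 1) r + q(0) = 0, i.e. r^2 + 1 r - 2 = 0.
Discriminant: (1)^2 - 4(-2) = 9, so r = (-1 ± 3)/2.
Solving: r_1 = 1, r_2 = -2.

indicial: r^2 + 1 r - 2 = 0; roots r_1 = 1, r_2 = -2


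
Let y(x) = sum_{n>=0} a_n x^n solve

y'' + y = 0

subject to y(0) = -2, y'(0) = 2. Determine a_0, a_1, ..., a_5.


Ansatz: y(x) = sum_{n>=0} a_n x^n, so y'(x) = sum_{n>=1} n a_n x^(n-1) and y''(x) = sum_{n>=2} n(n-1) a_n x^(n-2).
Substitute into P(x) y'' + Q(x) y' + R(x) y = 0 with P(x) = 1, Q(x) = 0, R(x) = 1, and match powers of x.
Initial conditions: a_0 = -2, a_1 = 2.
Setting the coefficient of each power of x to zero and solving order by order (substituting the coefficients already found):
  x^0: 2 a_2 + a_0 = 0  ->  2 a_2 = -a_0 = 2  ->  a_2 = 1
  x^1: 6 a_3 + a_1 = 0  ->  6 a_3 = -a_1 = -2  ->  a_3 = -1/3
  x^2: 12 a_4 + a_2 = 0  ->  12 a_4 = -a_2 = -1  ->  a_4 = -1/12
  x^3: 20 a_5 + a_3 = 0  ->  20 a_5 = -a_3 = 1/3  ->  a_5 = 1/60
Truncated series: y(x) = -2 + 2 x + x^2 - (1/3) x^3 - (1/12) x^4 + (1/60) x^5 + O(x^6).

a_0 = -2; a_1 = 2; a_2 = 1; a_3 = -1/3; a_4 = -1/12; a_5 = 1/60


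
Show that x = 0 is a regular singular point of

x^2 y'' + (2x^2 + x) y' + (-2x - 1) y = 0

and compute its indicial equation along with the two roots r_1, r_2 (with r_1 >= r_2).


Divide by x^2 to reach normal form y'' + P_1(x) y' + P_2(x) y = 0 with P_1(x) = 2 + 1/x and P_2(x) = -2/x - 1/x^2.
x = 0 is a singular point because the y'-coefficient 2 + 1/x has a pole at x = 0 and the y-coefficient -2/x - 1/x^2 has a pole at x = 0.
It is a regular singular point because x P_1(x) = p(x) = 2x + 1 and x^2 P_2(x) = q(x) = -2x - 1 are polynomials, hence analytic at x = 0.
p(0) = 1,  q(0) = -1.
Indicial equation: r(r-1) + p(0) r + q(0) = 0, i.e. r^2 + (p(0) - 1) r + q(0) = 0, i.e. r^2 - 1 = 0.
Discriminant: (0)^2 - 4(-1) = 4, so r = (0 ± 2)/2.
Solving: r_1 = 1, r_2 = -1.

indicial: r^2 - 1 = 0; roots r_1 = 1, r_2 = -1


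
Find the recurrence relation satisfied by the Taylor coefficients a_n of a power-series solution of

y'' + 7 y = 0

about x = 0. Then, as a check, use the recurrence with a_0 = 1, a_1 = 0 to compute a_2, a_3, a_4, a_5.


Substitute y = sum_n a_n x^n into y'' + (const) y = 0.
y''(x) = sum_{n>=0} (n+2)(n+1) a_{n+2} x^n.
The ODE becomes sum_n [(n+2)(n+1) a_{n+2} + 7 a_n] x^n = 0.
Setting each coefficient to zero gives the recurrence:
  (n+2)(n+1) a_{n+2} + 7 a_n = 0,
  a_{n+2} = -7 / ((n+1)(n+2)) a_n.

Check with a_0 = 1, a_1 = 0 (apply the recurrence for n = 0, 1, 2, 3): a_0 = 1, a_1 = 0, a_2 = -7/2, a_3 = 0, a_4 = 49/24, a_5 = 0.

a_{n+2} = -7/((n+1)(n+2)) * a_n; check: a_0 = 1, a_1 = 0, a_2 = -7/2, a_3 = 0, a_4 = 49/24, a_5 = 0


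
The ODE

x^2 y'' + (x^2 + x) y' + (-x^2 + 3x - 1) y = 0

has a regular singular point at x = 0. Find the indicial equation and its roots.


Divide by x^2 to reach normal form y'' + P_1(x) y' + P_2(x) y = 0 with P_1(x) = 1 + 1/x and P_2(x) = -1 + 3/x - 1/x^2.
x = 0 is a singular point because the y'-coefficient 1 + 1/x has a pole at x = 0 and the y-coefficient -1 + 3/x - 1/x^2 has a pole at x = 0.
It is a regular singular point because x P_1(x) = p(x) = x + 1 and x^2 P_2(x) = q(x) = -x^2 + 3x - 1 are polynomials, hence analytic at x = 0.
p(0) = 1,  q(0) = -1.
Indicial equation: r(r-1) + p(0) r + q(0) = 0, i.e. r^2 + (p(0) - 1) r + q(0) = 0, i.e. r^2 - 1 = 0.
Discriminant: (0)^2 - 4(-1) = 4, so r = (0 ± 2)/2.
Solving: r_1 = 1, r_2 = -1.

indicial: r^2 - 1 = 0; roots r_1 = 1, r_2 = -1


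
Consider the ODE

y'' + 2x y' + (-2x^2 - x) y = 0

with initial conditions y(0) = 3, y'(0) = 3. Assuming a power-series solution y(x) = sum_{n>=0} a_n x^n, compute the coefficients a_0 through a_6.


Ansatz: y(x) = sum_{n>=0} a_n x^n, so y'(x) = sum_{n>=1} n a_n x^(n-1) and y''(x) = sum_{n>=2} n(n-1) a_n x^(n-2).
Substitute into P(x) y'' + Q(x) y' + R(x) y = 0 with P(x) = 1, Q(x) = 2x, R(x) = -2x^2 - x, and match powers of x.
Initial conditions: a_0 = 3, a_1 = 3.
Setting the coefficient of each power of x to zero and solving order by order (substituting the coefficients already found):
  x^0: 2 a_2 = 0  ->  a_2 = 0
  x^1: 6 a_3 + 2 a_1 - a_0 = 0  ->  6 a_3 = -2 a_1 + a_0 = -3  ->  a_3 = -1/2
  x^2: 12 a_4 + 4 a_2 - a_1 - 2 a_0 = 0  ->  12 a_4 = -4 a_2 + a_1 + 2 a_0 = 9  ->  a_4 = 3/4
  x^3: 20 a_5 + 6 a_3 - a_2 - 2 a_1 = 0  ->  20 a_5 = -6 a_3 + a_2 + 2 a_1 = 9  ->  a_5 = 9/20
  x^4: 30 a_6 + 8 a_4 - a_3 - 2 a_2 = 0  ->  30 a_6 = -8 a_4 + a_3 + 2 a_2 = -13/2  ->  a_6 = -13/60
Truncated series: y(x) = 3 + 3 x - (1/2) x^3 + (3/4) x^4 + (9/20) x^5 - (13/60) x^6 + O(x^7).

a_0 = 3; a_1 = 3; a_2 = 0; a_3 = -1/2; a_4 = 3/4; a_5 = 9/20; a_6 = -13/60


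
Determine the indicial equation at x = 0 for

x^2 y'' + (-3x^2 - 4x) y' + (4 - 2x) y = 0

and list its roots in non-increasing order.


Divide by x^2 to reach normal form y'' + P_1(x) y' + P_2(x) y = 0 with P_1(x) = -3 - 4/x and P_2(x) = -2/x + 4/x^2.
x = 0 is a singular point because the y'-coefficient -3 - 4/x has a pole at x = 0 and the y-coefficient -2/x + 4/x^2 has a pole at x = 0.
It is a regular singular point because x P_1(x) = p(x) = -3x - 4 and x^2 P_2(x) = q(x) = 4 - 2x are polynomials, hence analytic at x = 0.
p(0) = -4,  q(0) = 4.
Indicial equation: r(r-1) + p(0) r + q(0) = 0, i.e. r^2 + (p(0) - 1) r + q(0) = 0, i.e. r^2 - 5 r + 4 = 0.
Discriminant: (-5)^2 - 4(4) = 9, so r = (5 ± 3)/2.
Solving: r_1 = 4, r_2 = 1.

indicial: r^2 - 5 r + 4 = 0; roots r_1 = 4, r_2 = 1


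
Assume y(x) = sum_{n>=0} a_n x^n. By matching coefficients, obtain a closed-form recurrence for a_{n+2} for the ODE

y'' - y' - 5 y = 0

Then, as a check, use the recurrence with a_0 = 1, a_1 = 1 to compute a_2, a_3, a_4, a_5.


Substitute y = sum_n a_n x^n.
y''(x) has coefficient (n+2)(n+1) a_{n+2} at x^n;
-y'(x) has coefficient -(n+1) a_{n+1} at x^n;
-5 y(x) has coefficient -5 a_n at x^n.
Matching x^n: (n+2)(n+1) a_{n+2} - (n+1) a_{n+1} - 5 a_n = 0.
Thus a_{n+2} = [(n+1) a_{n+1} + 5 a_n] / ((n+1)(n+2)).

Check with a_0 = 1, a_1 = 1 (apply the recurrence for n = 0, 1, 2, 3): a_0 = 1, a_1 = 1, a_2 = 3, a_3 = 11/6, a_4 = 41/24, a_5 = 4/5.

a_(n+2) = [(n+1) a_(n+1) + 5 a_n] / ((n+1)(n+2)); check: a_0 = 1, a_1 = 1, a_2 = 3, a_3 = 11/6, a_4 = 41/24, a_5 = 4/5


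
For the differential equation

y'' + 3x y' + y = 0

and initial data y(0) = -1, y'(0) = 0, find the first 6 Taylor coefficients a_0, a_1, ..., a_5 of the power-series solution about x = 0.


Ansatz: y(x) = sum_{n>=0} a_n x^n, so y'(x) = sum_{n>=1} n a_n x^(n-1) and y''(x) = sum_{n>=2} n(n-1) a_n x^(n-2).
Substitute into P(x) y'' + Q(x) y' + R(x) y = 0 with P(x) = 1, Q(x) = 3x, R(x) = 1, and match powers of x.
Initial conditions: a_0 = -1, a_1 = 0.
Setting the coefficient of each power of x to zero and solving order by order (substituting the coefficients already found):
  x^0: 2 a_2 + a_0 = 0  ->  2 a_2 = -a_0 = 1  ->  a_2 = 1/2
  x^1: 6 a_3 + 4 a_1 = 0  ->  6 a_3 = -4 a_1 = 0  ->  a_3 = 0
  x^2: 12 a_4 + 7 a_2 = 0  ->  12 a_4 = -7 a_2 = -7/2  ->  a_4 = -7/24
  x^3: 20 a_5 + 10 a_3 = 0  ->  20 a_5 = -10 a_3 = 0  ->  a_5 = 0
Truncated series: y(x) = -1 + (1/2) x^2 - (7/24) x^4 + O(x^6).

a_0 = -1; a_1 = 0; a_2 = 1/2; a_3 = 0; a_4 = -7/24; a_5 = 0


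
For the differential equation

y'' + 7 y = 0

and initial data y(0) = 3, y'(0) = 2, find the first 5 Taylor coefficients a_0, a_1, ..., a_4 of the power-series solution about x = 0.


Ansatz: y(x) = sum_{n>=0} a_n x^n, so y'(x) = sum_{n>=1} n a_n x^(n-1) and y''(x) = sum_{n>=2} n(n-1) a_n x^(n-2).
Substitute into P(x) y'' + Q(x) y' + R(x) y = 0 with P(x) = 1, Q(x) = 0, R(x) = 7, and match powers of x.
Initial conditions: a_0 = 3, a_1 = 2.
Setting the coefficient of each power of x to zero and solving order by order (substituting the coefficients already found):
  x^0: 2 a_2 + 7 a_0 = 0  ->  2 a_2 = -7 a_0 = -21  ->  a_2 = -21/2
  x^1: 6 a_3 + 7 a_1 = 0  ->  6 a_3 = -7 a_1 = -14  ->  a_3 = -7/3
  x^2: 12 a_4 + 7 a_2 = 0  ->  12 a_4 = -7 a_2 = 147/2  ->  a_4 = 49/8
Truncated series: y(x) = 3 + 2 x - (21/2) x^2 - (7/3) x^3 + (49/8) x^4 + O(x^5).

a_0 = 3; a_1 = 2; a_2 = -21/2; a_3 = -7/3; a_4 = 49/8


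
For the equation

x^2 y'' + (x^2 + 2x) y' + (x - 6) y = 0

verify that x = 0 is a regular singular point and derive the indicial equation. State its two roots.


Divide by x^2 to reach normal form y'' + P_1(x) y' + P_2(x) y = 0 with P_1(x) = 1 + 2/x and P_2(x) = 1/x - 6/x^2.
x = 0 is a singular point because the y'-coefficient 1 + 2/x has a pole at x = 0 and the y-coefficient 1/x - 6/x^2 has a pole at x = 0.
It is a regular singular point because x P_1(x) = p(x) = x + 2 and x^2 P_2(x) = q(x) = x - 6 are polynomials, hence analytic at x = 0.
p(0) = 2,  q(0) = -6.
Indicial equation: r(r-1) + p(0) r + q(0) = 0, i.e. r^2 + (p(0) - 1) r + q(0) = 0, i.e. r^2 + 1 r - 6 = 0.
Discriminant: (1)^2 - 4(-6) = 25, so r = (-1 ± 5)/2.
Solving: r_1 = 2, r_2 = -3.

indicial: r^2 + 1 r - 6 = 0; roots r_1 = 2, r_2 = -3


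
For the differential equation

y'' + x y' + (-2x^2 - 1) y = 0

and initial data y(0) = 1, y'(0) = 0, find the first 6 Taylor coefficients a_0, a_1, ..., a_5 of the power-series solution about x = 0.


Ansatz: y(x) = sum_{n>=0} a_n x^n, so y'(x) = sum_{n>=1} n a_n x^(n-1) and y''(x) = sum_{n>=2} n(n-1) a_n x^(n-2).
Substitute into P(x) y'' + Q(x) y' + R(x) y = 0 with P(x) = 1, Q(x) = x, R(x) = -2x^2 - 1, and match powers of x.
Initial conditions: a_0 = 1, a_1 = 0.
Setting the coefficient of each power of x to zero and solving order by order (substituting the coefficients already found):
  x^0: 2 a_2 - a_0 = 0  ->  2 a_2 = a_0 = 1  ->  a_2 = 1/2
  x^1: 6 a_3 = 0  ->  a_3 = 0
  x^2: 12 a_4 + a_2 - 2 a_0 = 0  ->  12 a_4 = -a_2 + 2 a_0 = 3/2  ->  a_4 = 1/8
  x^3: 20 a_5 + 2 a_3 - 2 a_1 = 0  ->  20 a_5 = -2 a_3 + 2 a_1 = 0  ->  a_5 = 0
Truncated series: y(x) = 1 + (1/2) x^2 + (1/8) x^4 + O(x^6).

a_0 = 1; a_1 = 0; a_2 = 1/2; a_3 = 0; a_4 = 1/8; a_5 = 0


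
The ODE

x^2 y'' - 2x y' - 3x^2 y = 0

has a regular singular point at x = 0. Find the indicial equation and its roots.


Divide by x^2 to reach normal form y'' + P_1(x) y' + P_2(x) y = 0 with P_1(x) = -2/x and P_2(x) = -3.
x = 0 is a singular point because the y'-coefficient -2/x has a pole at x = 0.
It is a regular singular point because x P_1(x) = p(x) = -2 and x^2 P_2(x) = q(x) = -3x^2 are polynomials, hence analytic at x = 0.
p(0) = -2,  q(0) = 0.
Indicial equation: r(r-1) + p(0) r + q(0) = 0, i.e. r^2 + (p(0) - 1) r + q(0) = 0, i.e. r^2 - 3 r = 0.
Discriminant: (-3)^2 - 4(0) = 9, so r = (3 ± 3)/2.
Solving: r_1 = 3, r_2 = 0.

indicial: r^2 - 3 r = 0; roots r_1 = 3, r_2 = 0


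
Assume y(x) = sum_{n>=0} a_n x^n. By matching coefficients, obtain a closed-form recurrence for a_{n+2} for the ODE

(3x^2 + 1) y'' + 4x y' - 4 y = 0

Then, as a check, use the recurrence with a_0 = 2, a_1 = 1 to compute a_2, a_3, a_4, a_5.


Substitute y = sum_n a_n x^n.
(1 + 3 x^2) y'' contributes (n+2)(n+1) a_{n+2} + 3 n(n-1) a_n at x^n.
4 x y'(x) contributes 4 n a_n at x^n.
-4 y(x) contributes -4 a_n at x^n.
Matching x^n: (n+2)(n+1) a_{n+2} + (3 n(n-1) + 4 n - 4) a_n = 0.
Thus a_{n+2} = (-3 n(n-1) - 4 n + 4) / ((n+1)(n+2)) * a_n.

Check with a_0 = 2, a_1 = 1 (apply the recurrence for n = 0, 1, 2, 3): a_0 = 2, a_1 = 1, a_2 = 4, a_3 = 0, a_4 = -10/3, a_5 = 0.

a_(n+2) = (-3 n(n-1) - 4 n + 4) / ((n+1)(n+2)) * a_n; check: a_0 = 2, a_1 = 1, a_2 = 4, a_3 = 0, a_4 = -10/3, a_5 = 0
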